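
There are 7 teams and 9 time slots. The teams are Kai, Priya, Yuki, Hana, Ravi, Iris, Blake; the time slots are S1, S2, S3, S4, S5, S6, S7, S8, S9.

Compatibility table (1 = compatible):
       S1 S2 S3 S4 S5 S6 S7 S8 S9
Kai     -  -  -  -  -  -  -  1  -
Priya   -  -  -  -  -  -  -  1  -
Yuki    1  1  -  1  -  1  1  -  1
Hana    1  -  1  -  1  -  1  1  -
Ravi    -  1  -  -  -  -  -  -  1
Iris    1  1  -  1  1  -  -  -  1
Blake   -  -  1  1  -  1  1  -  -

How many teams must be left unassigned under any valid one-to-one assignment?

A valid assignment of size 6: Kai–S8, Yuki–S7, Hana–S3, Ravi–S9, Iris–S2, Blake–S4.
The set {Kai, Priya} has only 1 neighbour ({S8}), so by Hall's theorem at most 6 of the 7 teams can be matched.
That matches 6 of the 7, leaving 1 unmatched; no matching can do better.

1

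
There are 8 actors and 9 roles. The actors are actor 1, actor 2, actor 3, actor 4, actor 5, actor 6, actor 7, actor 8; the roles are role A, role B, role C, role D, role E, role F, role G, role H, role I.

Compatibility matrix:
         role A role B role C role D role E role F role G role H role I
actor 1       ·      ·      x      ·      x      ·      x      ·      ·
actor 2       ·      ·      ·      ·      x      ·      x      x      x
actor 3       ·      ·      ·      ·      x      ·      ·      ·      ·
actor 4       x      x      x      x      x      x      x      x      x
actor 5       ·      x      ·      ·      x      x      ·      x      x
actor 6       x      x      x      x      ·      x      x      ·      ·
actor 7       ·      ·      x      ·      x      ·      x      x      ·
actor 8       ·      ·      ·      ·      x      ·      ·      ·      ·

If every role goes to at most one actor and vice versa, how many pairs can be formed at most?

A valid assignment of size 7: actor 1-role C, actor 2-role H, actor 3-role E, actor 4-role B, actor 5-role I, actor 6-role F, actor 7-role G.
The set {actor 3, actor 8} has only 1 neighbour ({role E}), so by Hall's theorem at most 7 of the 8 actors can be matched.

7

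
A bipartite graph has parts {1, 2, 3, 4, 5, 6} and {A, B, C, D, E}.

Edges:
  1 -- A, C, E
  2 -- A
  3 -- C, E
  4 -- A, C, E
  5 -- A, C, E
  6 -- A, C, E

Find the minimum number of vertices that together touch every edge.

A maximum matching has 3 edges (e.g. 1–C, 2–A, 3–E).
By König's theorem the minimum vertex cover has the same size. One such cover is {A, C, E}.

3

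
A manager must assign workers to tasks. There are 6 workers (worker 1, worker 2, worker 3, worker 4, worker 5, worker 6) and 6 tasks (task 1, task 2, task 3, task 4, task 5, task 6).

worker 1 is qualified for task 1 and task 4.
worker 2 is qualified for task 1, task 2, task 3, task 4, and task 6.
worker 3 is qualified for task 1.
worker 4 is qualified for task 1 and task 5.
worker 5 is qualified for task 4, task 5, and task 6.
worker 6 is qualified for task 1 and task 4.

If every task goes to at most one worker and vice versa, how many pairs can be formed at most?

5

One maximum matching: worker 1–task 4, worker 2–task 2, worker 3–task 1, worker 4–task 5, worker 5–task 6.
The set {worker 1, worker 3, worker 6} has only 2 neighbours ({task 1, task 4}), so by Hall's theorem at most 5 of the 6 workers can be matched.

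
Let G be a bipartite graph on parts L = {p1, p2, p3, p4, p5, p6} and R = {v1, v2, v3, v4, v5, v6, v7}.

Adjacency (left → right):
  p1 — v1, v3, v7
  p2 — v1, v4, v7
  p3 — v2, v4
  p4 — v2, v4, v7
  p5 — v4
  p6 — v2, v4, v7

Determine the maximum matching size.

5

One maximum matching: p1–v3, p2–v1, p3–v2, p4–v7, p5–v4.
The set {p3, p4, p5, p6} has only 3 neighbours ({v2, v4, v7}), so by Hall's theorem at most 5 of the 6 left vertices can be matched.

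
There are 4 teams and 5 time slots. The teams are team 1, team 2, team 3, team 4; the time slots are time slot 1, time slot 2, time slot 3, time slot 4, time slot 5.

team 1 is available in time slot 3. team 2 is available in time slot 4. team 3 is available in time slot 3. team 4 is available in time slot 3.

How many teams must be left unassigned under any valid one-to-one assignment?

2

For example, pair team 1→time slot 3, team 2→time slot 4.
The set {team 1, team 3, team 4} has only 1 neighbour ({time slot 3}), so by Hall's theorem at most 2 of the 4 teams can be matched.
That matches 2 of the 4, leaving 2 unmatched; no matching can do better.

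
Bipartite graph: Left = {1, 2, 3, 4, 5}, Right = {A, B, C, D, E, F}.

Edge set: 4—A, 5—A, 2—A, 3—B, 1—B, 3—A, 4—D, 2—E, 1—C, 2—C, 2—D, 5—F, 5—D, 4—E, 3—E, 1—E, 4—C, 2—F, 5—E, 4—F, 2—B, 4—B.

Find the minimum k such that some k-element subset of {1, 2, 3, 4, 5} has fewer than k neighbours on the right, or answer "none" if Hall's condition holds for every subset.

none

A matching saturating every left vertex exists, for instance 1→C, 2→A, 3→B, 4→F, 5→E.
By Hall's marriage theorem, this means |N(S)| ≥ |S| for every subset S, so no violating subset exists.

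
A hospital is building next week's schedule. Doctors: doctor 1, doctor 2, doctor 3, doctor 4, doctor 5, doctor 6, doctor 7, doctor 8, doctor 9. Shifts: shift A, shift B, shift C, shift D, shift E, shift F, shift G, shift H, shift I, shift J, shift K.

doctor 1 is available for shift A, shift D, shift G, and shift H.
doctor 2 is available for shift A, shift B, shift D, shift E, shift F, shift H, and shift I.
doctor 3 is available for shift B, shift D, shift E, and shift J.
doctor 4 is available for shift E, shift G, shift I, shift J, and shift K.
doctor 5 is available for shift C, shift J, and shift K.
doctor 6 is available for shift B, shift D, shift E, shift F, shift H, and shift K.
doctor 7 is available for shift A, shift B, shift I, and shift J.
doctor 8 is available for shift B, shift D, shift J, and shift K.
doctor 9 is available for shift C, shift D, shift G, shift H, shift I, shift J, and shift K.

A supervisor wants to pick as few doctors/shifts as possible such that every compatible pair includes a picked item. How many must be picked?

9

The 9 edges doctor 1–shift H, doctor 2–shift A, doctor 3–shift E, doctor 4–shift J, doctor 5–shift C, doctor 6–shift F, doctor 7–shift I, doctor 8–shift D, doctor 9–shift G form a matching, so any vertex cover needs at least 9 vertices (one per matched edge).
Conversely {doctor 1, doctor 2, doctor 3, doctor 4, doctor 5, doctor 6, doctor 7, doctor 8, doctor 9} meets every edge and has exactly 9 vertices, so 9 is optimal.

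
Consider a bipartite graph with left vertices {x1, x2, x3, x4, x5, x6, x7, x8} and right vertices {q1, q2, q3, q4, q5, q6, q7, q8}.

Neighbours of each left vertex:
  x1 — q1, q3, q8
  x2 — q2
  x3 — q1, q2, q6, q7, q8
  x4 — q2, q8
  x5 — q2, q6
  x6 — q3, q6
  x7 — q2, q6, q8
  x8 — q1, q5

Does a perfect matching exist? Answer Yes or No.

The set {x2, x4, x5, x7} has only 3 neighbours ({q2, q6, q8}), so by Hall's theorem at most 7 of the 8 left vertices can be matched.
Hence no matching covers every left vertex.

No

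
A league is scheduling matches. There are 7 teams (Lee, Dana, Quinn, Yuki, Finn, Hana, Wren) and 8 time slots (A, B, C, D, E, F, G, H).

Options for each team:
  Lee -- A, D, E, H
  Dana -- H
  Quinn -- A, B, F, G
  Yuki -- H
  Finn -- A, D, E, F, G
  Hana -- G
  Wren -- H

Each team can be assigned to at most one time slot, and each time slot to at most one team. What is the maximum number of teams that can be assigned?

One maximum matching: Lee–E, Dana–H, Quinn–B, Finn–A, Hana–G.
The set {Dana, Yuki, Wren} has only 1 neighbour ({H}), so by Hall's theorem at most 5 of the 7 teams can be matched.

5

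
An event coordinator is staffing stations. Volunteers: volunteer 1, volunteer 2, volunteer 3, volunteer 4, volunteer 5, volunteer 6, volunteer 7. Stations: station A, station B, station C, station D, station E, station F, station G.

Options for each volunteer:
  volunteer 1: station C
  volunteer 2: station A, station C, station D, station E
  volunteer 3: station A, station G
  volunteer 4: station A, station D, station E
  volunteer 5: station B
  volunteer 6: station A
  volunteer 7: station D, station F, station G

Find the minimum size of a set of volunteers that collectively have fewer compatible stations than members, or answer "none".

A matching saturating every volunteer exists, for instance volunteer 1→station C, volunteer 2→station E, volunteer 3→station G, volunteer 4→station D, volunteer 5→station B, volunteer 6→station A, volunteer 7→station F.
By Hall's marriage theorem, this means |N(S)| ≥ |S| for every subset S, so no violating subset exists.

none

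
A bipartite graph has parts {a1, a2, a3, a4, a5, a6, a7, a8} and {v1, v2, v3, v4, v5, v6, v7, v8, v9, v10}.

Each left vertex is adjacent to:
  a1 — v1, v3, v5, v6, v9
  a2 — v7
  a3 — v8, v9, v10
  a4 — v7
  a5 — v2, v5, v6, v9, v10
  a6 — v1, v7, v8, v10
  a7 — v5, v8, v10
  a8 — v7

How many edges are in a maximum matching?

For example, pair a1–v3, a2–v7, a3–v9, a5–v2, a6–v1, a7–v10.
The set {a2, a4, a8} has only 1 neighbour ({v7}), so by Hall's theorem at most 6 of the 8 left vertices can be matched.

6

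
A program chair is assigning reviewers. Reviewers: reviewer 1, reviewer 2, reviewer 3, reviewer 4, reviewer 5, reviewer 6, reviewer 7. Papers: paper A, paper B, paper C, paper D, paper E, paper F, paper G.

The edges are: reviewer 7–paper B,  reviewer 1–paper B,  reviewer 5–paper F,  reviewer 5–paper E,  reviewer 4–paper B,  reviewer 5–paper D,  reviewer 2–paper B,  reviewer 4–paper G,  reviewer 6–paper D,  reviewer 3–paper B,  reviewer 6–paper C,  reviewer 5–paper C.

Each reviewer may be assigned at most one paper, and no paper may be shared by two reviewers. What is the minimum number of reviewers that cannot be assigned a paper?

3

A valid assignment of size 4: reviewer 1→paper B, reviewer 4→paper G, reviewer 5→paper C, reviewer 6→paper D.
The set {reviewer 1, reviewer 2, reviewer 3, reviewer 7} has only 1 neighbour ({paper B}), so by Hall's theorem at most 4 of the 7 reviewers can be matched.
That matches 4 of the 7, leaving 3 unmatched; no matching can do better.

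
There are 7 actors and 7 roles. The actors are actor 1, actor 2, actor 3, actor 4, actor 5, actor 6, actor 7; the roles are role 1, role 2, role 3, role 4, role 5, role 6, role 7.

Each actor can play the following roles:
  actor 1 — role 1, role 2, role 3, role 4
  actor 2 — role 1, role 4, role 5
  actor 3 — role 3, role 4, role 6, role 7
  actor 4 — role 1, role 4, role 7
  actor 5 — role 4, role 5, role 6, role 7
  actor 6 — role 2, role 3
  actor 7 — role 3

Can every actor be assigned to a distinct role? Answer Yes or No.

A valid assignment of size 7: actor 1→role 1, actor 2→role 4, actor 3→role 6, actor 4→role 7, actor 5→role 5, actor 6→role 2, actor 7→role 3.
Every actor is matched, so this is a perfect matching.

Yes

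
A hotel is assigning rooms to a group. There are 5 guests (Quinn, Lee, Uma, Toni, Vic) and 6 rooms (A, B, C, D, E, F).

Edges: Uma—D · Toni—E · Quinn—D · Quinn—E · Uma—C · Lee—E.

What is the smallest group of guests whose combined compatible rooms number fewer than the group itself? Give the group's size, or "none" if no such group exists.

Take S = {Vic}. Its neighbourhood is {}, so |N(S)| = 0 < |S| = 1.

1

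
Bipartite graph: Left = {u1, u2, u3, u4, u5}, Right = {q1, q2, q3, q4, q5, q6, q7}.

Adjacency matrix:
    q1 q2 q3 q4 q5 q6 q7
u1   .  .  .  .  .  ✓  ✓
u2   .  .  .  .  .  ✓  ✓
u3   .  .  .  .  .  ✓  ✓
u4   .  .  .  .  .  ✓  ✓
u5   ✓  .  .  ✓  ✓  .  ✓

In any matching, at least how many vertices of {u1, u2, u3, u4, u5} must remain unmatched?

A valid assignment of size 3: u1-q6, u2-q7, u5-q4.
The set {u1, u2, u3, u4} has only 2 neighbours ({q6, q7}), so by Hall's theorem at most 3 of the 5 left vertices can be matched.
That matches 3 of the 5, leaving 2 unmatched; no matching can do better.

2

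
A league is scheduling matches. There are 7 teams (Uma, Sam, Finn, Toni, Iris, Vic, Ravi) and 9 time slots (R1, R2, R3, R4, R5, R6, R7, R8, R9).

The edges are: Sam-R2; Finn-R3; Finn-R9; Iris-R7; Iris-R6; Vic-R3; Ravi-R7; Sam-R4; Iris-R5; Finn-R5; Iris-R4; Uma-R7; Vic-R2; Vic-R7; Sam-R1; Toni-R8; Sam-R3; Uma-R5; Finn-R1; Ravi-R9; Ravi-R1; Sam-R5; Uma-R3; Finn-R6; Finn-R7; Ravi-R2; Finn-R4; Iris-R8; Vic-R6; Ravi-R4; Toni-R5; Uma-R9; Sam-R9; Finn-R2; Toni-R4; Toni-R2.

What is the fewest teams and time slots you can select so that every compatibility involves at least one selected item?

The 7 edges Uma–R5, Sam–R3, Finn–R6, Toni–R8, Iris–R4, Vic–R7, Ravi–R9 form a matching, so any vertex cover needs at least 7 vertices (one per matched edge).
Conversely {Uma, Sam, Finn, Toni, Iris, Vic, Ravi} meets every edge and has exactly 7 vertices, so 7 is optimal.

7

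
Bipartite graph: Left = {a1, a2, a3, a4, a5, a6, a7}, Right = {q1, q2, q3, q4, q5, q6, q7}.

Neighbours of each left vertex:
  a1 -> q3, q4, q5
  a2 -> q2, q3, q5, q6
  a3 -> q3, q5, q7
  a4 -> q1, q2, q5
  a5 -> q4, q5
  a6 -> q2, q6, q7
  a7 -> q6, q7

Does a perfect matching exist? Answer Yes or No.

Yes

One maximum matching: a1–q3, a2–q6, a3–q5, a4–q1, a5–q4, a6–q2, a7–q7.
All 7 left vertices are covered.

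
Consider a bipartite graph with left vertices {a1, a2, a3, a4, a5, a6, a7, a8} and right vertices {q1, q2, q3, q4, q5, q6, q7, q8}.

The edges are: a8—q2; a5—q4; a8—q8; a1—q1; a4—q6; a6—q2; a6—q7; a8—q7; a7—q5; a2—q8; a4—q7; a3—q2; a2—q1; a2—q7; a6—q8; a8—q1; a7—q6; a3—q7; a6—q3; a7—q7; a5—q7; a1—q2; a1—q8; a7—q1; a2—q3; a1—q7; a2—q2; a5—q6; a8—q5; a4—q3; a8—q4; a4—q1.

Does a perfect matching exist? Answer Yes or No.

For example, pair a1–q8, a2–q1, a3–q2, a4–q7, a5–q6, a6–q3, a7–q5, a8–q4.
Every left vertex is matched, so this is a perfect matching.

Yes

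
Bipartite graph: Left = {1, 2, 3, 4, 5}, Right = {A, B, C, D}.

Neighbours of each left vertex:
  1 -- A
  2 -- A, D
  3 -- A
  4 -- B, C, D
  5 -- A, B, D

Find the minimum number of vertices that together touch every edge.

The 4 edges 1–A, 2–D, 4–C, 5–B form a matching, so any vertex cover needs at least 4 vertices (one per matched edge).
Conversely {2, 4, 5, A} meets every edge and has exactly 4 vertices, so 4 is optimal.

4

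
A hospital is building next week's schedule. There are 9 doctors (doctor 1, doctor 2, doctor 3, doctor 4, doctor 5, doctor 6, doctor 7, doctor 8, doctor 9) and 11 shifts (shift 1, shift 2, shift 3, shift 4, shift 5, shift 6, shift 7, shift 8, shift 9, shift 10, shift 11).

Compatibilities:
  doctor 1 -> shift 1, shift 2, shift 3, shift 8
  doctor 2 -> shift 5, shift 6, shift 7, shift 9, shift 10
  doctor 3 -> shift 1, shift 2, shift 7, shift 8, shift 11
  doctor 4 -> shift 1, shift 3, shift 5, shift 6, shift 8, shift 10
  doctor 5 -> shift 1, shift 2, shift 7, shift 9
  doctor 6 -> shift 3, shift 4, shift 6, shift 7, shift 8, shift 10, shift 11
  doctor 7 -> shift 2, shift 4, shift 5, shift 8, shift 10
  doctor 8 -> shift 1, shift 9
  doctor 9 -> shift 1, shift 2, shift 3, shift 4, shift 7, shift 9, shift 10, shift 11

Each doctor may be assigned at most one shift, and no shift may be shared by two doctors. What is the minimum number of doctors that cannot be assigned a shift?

A valid assignment of size 9: doctor 1–shift 3, doctor 2–shift 5, doctor 3–shift 2, doctor 4–shift 6, doctor 5–shift 1, doctor 6–shift 11, doctor 7–shift 8, doctor 8–shift 9, doctor 9–shift 7.
This saturates every doctor, so 9 is the maximum.
That matches 9 of the 9, leaving 0 unmatched; no matching can do better.

0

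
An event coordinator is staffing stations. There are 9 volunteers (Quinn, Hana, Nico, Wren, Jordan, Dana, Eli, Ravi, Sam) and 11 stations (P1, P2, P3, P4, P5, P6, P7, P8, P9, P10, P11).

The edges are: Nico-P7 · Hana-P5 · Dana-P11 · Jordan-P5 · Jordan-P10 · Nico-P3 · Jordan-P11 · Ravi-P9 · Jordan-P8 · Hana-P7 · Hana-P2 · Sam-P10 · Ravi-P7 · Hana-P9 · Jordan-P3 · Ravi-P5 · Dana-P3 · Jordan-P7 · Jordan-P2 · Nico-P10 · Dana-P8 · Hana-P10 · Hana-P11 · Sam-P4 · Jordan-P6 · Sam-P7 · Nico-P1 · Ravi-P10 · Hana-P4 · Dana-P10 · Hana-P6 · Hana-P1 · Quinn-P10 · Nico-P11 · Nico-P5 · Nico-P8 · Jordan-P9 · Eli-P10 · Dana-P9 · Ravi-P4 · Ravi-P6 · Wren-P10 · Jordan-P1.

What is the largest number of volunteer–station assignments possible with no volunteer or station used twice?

7

One maximum matching: Quinn→P10, Hana→P11, Nico→P1, Jordan→P2, Dana→P3, Ravi→P6, Sam→P7.
The set {Quinn, Wren, Eli} has only 1 neighbour ({P10}), so by Hall's theorem at most 7 of the 9 volunteers can be matched.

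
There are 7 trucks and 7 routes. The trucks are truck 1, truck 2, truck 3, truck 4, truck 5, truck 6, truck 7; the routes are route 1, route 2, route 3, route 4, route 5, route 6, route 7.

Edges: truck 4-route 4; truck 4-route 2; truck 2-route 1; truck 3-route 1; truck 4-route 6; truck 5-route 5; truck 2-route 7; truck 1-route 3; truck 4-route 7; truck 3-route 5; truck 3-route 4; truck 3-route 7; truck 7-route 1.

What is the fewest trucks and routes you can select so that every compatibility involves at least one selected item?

6

The 6 edges truck 1–route 3, truck 2–route 7, truck 3–route 4, truck 4–route 2, truck 5–route 5, truck 7–route 1 form a matching, so any vertex cover needs at least 6 vertices (one per matched edge).
Conversely {truck 1, truck 2, truck 3, truck 4, truck 5, truck 7} meets every edge and has exactly 6 vertices, so 6 is optimal.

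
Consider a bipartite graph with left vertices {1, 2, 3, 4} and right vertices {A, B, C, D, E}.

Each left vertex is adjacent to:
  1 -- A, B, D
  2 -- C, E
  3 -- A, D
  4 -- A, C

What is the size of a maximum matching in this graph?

4

One maximum matching: 1–B, 2–E, 3–D, 4–C.
This saturates every left vertex, so 4 is the maximum.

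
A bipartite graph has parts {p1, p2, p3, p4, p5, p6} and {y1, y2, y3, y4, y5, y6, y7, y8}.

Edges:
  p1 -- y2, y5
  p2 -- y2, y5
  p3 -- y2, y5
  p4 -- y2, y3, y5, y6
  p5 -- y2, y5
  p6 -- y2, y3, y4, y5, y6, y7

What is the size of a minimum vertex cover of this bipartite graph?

4

The 4 edges p1–y5, p2–y2, p4–y3, p6–y6 form a matching, so any vertex cover needs at least 4 vertices (one per matched edge).
Conversely {p4, p6, y2, y5} meets every edge and has exactly 4 vertices, so 4 is optimal.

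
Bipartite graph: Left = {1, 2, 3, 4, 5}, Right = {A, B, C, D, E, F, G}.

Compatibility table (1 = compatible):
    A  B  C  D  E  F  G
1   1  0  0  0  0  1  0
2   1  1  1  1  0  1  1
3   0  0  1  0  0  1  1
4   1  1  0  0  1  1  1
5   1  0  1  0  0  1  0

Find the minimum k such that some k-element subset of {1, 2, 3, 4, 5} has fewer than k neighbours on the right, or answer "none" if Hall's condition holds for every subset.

none

A matching saturating every left vertex exists, for instance 1→A, 2→G, 3→C, 4→E, 5→F.
By Hall's marriage theorem, this means |N(S)| ≥ |S| for every subset S, so no violating subset exists.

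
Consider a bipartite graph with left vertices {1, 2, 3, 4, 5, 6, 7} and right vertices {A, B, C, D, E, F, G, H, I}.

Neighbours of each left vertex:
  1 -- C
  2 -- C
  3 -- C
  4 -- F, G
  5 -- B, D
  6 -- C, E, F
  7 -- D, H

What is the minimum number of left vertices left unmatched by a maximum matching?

One maximum matching: 1–C, 4–F, 5–B, 6–E, 7–D.
The set {1, 2, 3} has only 1 neighbour ({C}), so by Hall's theorem at most 5 of the 7 left vertices can be matched.
That matches 5 of the 7, leaving 2 unmatched; no matching can do better.

2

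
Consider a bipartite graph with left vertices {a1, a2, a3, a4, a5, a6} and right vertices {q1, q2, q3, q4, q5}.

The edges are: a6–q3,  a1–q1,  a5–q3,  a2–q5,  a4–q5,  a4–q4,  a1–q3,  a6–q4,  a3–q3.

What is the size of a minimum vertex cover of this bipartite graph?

4

The 4 edges a1–q1, a2–q5, a3–q3, a4–q4 form a matching, so any vertex cover needs at least 4 vertices (one per matched edge).
Conversely {a1, q3, q4, q5} meets every edge and has exactly 4 vertices, so 4 is optimal.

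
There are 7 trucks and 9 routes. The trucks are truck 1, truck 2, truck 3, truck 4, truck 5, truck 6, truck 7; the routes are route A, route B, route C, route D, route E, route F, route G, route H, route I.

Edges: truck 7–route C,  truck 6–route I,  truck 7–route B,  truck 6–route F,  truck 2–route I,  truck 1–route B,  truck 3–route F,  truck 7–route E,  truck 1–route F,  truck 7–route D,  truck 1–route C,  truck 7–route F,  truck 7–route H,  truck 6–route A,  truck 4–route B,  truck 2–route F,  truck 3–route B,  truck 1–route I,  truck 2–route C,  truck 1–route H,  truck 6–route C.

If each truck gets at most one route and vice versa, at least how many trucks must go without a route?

1

For example, pair truck 1-route H, truck 2-route C, truck 3-route F, truck 4-route B, truck 6-route I, truck 7-route E.
The set {truck 5} has only 0 neighbours (∅), so by Hall's theorem at most 6 of the 7 trucks can be matched.
That matches 6 of the 7, leaving 1 unmatched; no matching can do better.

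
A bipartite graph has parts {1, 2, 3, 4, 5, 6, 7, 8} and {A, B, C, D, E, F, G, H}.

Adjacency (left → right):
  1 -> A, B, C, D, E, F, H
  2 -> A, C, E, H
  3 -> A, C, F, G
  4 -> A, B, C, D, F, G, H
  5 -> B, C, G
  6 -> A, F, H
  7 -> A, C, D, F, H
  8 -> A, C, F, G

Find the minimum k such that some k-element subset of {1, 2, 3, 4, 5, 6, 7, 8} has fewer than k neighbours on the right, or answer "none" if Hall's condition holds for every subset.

none

A matching saturating every left vertex exists, for instance 1→A, 2→E, 3→C, 4→G, 5→B, 6→H, 7→D, 8→F.
By Hall's marriage theorem, this means |N(S)| ≥ |S| for every subset S, so no violating subset exists.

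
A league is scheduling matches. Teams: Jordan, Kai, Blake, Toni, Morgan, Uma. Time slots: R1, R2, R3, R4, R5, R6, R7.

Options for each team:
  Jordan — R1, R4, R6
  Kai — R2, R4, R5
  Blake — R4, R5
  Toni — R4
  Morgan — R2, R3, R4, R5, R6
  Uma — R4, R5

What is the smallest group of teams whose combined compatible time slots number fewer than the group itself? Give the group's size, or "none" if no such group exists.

Take S = {Blake, Toni, Uma}. Its neighbourhood is {R4, R5}, so |N(S)| = 2 < |S| = 3.
Every subset of size less than 3 has at least as many neighbours as members, so 3 is the minimum.

3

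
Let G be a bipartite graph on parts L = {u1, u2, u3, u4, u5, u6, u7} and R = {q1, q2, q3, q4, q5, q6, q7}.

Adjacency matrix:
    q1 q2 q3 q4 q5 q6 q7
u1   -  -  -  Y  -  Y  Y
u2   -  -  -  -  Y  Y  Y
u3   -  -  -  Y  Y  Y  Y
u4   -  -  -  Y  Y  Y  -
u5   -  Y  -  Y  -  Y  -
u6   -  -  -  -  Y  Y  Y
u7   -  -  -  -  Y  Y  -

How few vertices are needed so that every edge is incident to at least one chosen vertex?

A maximum matching has 5 edges (e.g. u1–q4, u2–q5, u3–q7, u4–q6, u5–q2).
By König's theorem the minimum vertex cover has the same size. One such cover is {u5, q4, q5, q6, q7}.

5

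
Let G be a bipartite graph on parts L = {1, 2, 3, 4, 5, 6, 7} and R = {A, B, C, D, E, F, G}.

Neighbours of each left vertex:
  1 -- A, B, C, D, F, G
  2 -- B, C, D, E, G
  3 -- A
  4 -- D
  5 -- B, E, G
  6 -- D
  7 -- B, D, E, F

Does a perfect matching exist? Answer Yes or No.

The set {4, 6} has only 1 neighbour ({D}), so by Hall's theorem at most 6 of the 7 left vertices can be matched.
Hence no matching covers every left vertex.

No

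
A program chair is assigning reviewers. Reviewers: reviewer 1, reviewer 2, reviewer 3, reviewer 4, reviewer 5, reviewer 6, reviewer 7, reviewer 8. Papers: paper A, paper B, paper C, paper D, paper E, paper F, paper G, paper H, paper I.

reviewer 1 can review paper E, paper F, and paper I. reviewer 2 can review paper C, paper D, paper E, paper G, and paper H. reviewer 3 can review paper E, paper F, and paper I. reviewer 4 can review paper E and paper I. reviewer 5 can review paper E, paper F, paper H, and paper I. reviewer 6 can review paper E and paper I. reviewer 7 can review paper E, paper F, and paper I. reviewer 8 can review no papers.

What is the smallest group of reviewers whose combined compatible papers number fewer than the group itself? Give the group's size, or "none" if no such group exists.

1

Take S = {reviewer 8}. Its neighbourhood is {}, so |N(S)| = 0 < |S| = 1.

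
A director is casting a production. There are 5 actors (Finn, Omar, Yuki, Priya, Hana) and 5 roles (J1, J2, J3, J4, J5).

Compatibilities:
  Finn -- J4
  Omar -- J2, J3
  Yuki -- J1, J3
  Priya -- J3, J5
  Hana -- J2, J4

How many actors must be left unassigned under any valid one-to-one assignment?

For example, pair Finn→J4, Omar→J3, Yuki→J1, Priya→J5, Hana→J2.
All 5 actors are matched, so no larger matching exists.
That matches 5 of the 5, leaving 0 unmatched; no matching can do better.

0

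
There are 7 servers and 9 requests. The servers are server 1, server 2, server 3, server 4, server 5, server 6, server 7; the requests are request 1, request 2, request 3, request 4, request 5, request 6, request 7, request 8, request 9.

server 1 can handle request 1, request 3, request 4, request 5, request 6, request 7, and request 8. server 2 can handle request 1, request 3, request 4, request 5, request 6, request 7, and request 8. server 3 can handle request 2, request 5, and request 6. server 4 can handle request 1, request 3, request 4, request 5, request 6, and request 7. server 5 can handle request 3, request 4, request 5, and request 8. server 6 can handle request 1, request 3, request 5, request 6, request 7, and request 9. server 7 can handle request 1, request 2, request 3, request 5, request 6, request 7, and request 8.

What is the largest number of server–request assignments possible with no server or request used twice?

7

A valid assignment of size 7: server 1–request 4, server 2–request 8, server 3–request 2, server 4–request 3, server 5–request 5, server 6–request 6, server 7–request 7.
All 7 servers are matched, so no larger matching exists.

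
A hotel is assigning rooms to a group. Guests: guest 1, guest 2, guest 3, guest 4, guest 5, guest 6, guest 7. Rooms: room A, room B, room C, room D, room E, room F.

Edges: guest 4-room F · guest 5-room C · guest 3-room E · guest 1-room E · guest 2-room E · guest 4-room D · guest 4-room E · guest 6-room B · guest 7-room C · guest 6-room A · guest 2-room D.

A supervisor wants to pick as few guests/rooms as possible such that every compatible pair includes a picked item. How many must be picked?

{guest 2, guest 4, guest 6, room C, room E} is a vertex cover of size 5: every edge has an endpoint in this set.
No smaller cover exists because guest 1–room E, guest 2–room D, guest 4–room F, guest 5–room C, guest 6–room B is a matching of size 5, and a cover must include an endpoint of each of these disjoint edges (König's theorem).

5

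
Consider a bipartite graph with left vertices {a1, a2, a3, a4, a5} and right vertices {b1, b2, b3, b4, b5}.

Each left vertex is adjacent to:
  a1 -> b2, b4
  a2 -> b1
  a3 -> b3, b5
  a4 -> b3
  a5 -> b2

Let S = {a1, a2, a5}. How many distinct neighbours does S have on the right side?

3

The union of neighbours of {a1, a2, a5} is {b1, b2, b4}, which has 3 elements.
Since |N(S)| = 3 ≥ |S| = 3, Hall's condition holds for this subset.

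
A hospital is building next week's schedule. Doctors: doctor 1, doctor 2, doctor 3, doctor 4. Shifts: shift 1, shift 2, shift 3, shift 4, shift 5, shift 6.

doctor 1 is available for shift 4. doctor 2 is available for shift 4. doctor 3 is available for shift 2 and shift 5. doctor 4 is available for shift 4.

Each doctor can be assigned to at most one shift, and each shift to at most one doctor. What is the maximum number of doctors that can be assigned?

2

A valid assignment of size 2: doctor 1–shift 4, doctor 3–shift 5.
The set {doctor 1, doctor 2, doctor 4} has only 1 neighbour ({shift 4}), so by Hall's theorem at most 2 of the 4 doctors can be matched.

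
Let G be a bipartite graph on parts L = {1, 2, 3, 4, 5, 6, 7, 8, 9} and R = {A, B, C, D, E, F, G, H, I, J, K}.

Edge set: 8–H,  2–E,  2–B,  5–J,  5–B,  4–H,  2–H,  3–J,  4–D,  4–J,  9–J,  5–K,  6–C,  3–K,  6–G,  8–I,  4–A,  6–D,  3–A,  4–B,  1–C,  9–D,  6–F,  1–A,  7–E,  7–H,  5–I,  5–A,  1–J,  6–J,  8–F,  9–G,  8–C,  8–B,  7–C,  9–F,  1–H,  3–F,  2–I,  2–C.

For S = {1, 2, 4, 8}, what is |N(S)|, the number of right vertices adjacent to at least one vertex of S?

9

The union of neighbours of {1, 2, 4, 8} is {A, B, C, D, E, F, H, I, J}, which has 9 elements.
Since |N(S)| = 9 ≥ |S| = 4, Hall's condition holds for this subset.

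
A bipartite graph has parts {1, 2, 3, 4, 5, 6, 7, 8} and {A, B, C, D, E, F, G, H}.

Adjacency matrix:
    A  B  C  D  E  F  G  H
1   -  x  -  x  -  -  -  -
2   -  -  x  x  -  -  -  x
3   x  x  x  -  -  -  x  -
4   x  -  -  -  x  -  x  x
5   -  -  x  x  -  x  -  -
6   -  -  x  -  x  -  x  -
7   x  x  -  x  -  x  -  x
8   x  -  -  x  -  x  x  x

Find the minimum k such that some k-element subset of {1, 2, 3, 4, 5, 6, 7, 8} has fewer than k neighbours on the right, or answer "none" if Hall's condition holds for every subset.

A matching saturating every left vertex exists, for instance 1→B, 2→D, 3→A, 4→E, 5→F, 6→C, 7→H, 8→G.
By Hall's marriage theorem, this means |N(S)| ≥ |S| for every subset S, so no violating subset exists.

none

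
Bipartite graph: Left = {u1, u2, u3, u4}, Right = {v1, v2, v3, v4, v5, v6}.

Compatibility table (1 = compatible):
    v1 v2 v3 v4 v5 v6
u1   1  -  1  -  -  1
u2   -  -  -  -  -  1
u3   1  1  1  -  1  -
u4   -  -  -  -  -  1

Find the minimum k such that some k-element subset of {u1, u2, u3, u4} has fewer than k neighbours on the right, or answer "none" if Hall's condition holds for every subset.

Take S = {u2, u4}. Its neighbourhood is {v6}, so |N(S)| = 1 < |S| = 2.
No single vertex violates Hall's condition since each has at least one neighbour, so 2 is the minimum.

2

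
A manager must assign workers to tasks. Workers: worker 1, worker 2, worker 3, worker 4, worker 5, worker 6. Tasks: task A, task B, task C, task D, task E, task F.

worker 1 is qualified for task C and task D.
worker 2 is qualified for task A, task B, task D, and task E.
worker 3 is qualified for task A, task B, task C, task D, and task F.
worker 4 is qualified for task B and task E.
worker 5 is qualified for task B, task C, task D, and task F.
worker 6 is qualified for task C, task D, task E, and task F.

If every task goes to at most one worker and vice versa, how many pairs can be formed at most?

6

One maximum matching: worker 1–task C, worker 2–task D, worker 3–task A, worker 4–task B, worker 5–task F, worker 6–task E.
All 6 workers are matched, so no larger matching exists.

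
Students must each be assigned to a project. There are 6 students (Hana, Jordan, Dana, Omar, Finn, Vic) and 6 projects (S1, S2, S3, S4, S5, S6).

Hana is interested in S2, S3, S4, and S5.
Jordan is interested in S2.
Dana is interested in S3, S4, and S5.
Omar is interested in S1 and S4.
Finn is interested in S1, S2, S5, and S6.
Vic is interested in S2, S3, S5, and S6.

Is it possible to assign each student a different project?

A valid assignment of size 6: Hana→S5, Jordan→S2, Dana→S3, Omar→S4, Finn→S1, Vic→S6.
All 6 students are covered.

Yes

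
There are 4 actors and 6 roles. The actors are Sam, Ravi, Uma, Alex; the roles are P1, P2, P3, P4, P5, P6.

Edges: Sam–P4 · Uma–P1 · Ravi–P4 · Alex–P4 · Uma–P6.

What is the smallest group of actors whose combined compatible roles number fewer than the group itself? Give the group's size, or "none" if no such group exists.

2

Take S = {Sam, Ravi}. Its neighbourhood is {P4}, so |N(S)| = 1 < |S| = 2.
No single vertex violates Hall's condition since each has at least one neighbour, so 2 is the minimum.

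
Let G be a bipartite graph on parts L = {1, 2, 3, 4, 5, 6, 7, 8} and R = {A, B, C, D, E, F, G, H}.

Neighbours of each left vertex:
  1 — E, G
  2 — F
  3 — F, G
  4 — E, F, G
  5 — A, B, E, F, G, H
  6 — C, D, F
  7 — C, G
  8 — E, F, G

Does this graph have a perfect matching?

No

The set {1, 2, 3, 4, 8} has only 3 neighbours ({E, F, G}), so by Hall's theorem at most 6 of the 8 left vertices can be matched.
Hence no matching covers every left vertex.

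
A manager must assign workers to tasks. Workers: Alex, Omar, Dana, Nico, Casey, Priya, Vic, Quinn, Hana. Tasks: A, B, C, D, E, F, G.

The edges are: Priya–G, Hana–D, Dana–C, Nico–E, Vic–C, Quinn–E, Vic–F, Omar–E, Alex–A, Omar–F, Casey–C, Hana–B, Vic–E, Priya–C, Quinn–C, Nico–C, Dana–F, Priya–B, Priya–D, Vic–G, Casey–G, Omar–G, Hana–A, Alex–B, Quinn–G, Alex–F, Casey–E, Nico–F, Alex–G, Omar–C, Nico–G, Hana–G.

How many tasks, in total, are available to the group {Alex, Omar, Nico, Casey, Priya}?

The union of neighbours of {Alex, Omar, Nico, Casey, Priya} is {A, B, C, D, E, F, G}, which has 7 elements.
Since |N(S)| = 7 ≥ |S| = 5, Hall's condition holds for this subset.

7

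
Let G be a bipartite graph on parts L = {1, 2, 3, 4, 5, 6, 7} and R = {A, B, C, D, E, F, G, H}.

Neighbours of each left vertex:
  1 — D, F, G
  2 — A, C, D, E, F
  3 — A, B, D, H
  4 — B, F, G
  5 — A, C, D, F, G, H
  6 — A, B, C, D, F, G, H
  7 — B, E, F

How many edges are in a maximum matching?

A valid assignment of size 7: 1–D, 2–E, 3–H, 4–F, 5–A, 6–G, 7–B.
All 7 left vertices are matched, so no larger matching exists.

7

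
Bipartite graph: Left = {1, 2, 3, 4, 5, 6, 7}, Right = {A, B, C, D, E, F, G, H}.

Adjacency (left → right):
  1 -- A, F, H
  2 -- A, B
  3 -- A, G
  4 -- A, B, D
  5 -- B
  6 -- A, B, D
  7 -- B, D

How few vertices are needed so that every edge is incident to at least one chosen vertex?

A maximum matching has 5 edges (e.g. 1–F, 2–A, 3–G, 4–D, 5–B).
By König's theorem the minimum vertex cover has the same size. One such cover is {1, 3, A, B, D}.

5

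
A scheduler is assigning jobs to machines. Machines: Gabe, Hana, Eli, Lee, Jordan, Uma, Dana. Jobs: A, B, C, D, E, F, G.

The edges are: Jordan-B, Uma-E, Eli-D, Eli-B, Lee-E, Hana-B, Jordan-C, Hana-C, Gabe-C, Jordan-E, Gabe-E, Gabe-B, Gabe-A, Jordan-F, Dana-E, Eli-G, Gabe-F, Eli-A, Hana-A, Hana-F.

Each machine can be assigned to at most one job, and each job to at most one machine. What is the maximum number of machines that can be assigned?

5

One maximum matching: Gabe→A, Hana→F, Eli→G, Lee→E, Jordan→B.
The set {Lee, Uma, Dana} has only 1 neighbour ({E}), so by Hall's theorem at most 5 of the 7 machines can be matched.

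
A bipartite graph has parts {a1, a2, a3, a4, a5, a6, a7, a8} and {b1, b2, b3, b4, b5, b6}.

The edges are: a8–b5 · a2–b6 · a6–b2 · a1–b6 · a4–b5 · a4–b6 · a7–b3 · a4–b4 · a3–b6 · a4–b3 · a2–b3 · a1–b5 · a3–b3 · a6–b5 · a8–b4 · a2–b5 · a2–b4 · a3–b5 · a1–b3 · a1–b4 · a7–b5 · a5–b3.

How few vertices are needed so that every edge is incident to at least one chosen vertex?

5

A maximum matching has 5 edges (e.g. a1–b5, a2–b4, a3–b6, a4–b3, a6–b2).
By König's theorem the minimum vertex cover has the same size. One such cover is {a6, b3, b4, b5, b6}.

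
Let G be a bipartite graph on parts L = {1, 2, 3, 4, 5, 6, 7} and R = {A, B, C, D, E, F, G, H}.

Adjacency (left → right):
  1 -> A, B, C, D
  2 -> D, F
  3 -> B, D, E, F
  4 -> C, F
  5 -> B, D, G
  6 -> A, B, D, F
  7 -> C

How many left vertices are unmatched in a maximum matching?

0

One maximum matching: 1→B, 2→D, 3→E, 4→F, 5→G, 6→A, 7→C.
All 7 left vertices are matched, so no larger matching exists.
That matches 7 of the 7, leaving 0 unmatched; no matching can do better.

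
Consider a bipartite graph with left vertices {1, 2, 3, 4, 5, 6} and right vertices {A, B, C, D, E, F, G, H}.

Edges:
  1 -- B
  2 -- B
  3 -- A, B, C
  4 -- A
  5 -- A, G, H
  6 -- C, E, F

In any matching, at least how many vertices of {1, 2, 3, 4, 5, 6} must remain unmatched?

One maximum matching: 1→B, 3→C, 4→A, 5→G, 6→E.
The set {1, 2} has only 1 neighbour ({B}), so by Hall's theorem at most 5 of the 6 left vertices can be matched.
That matches 5 of the 6, leaving 1 unmatched; no matching can do better.

1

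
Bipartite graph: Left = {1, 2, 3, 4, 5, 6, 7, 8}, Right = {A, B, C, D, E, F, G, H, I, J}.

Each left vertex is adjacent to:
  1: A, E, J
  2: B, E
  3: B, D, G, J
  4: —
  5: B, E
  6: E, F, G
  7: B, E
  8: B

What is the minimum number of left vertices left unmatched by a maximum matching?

3

One maximum matching: 1–J, 2–E, 3–D, 5–B, 6–G.
The set {2, 4, 5, 7, 8} has only 2 neighbours ({B, E}), so by Hall's theorem at most 5 of the 8 left vertices can be matched.
That matches 5 of the 8, leaving 3 unmatched; no matching can do better.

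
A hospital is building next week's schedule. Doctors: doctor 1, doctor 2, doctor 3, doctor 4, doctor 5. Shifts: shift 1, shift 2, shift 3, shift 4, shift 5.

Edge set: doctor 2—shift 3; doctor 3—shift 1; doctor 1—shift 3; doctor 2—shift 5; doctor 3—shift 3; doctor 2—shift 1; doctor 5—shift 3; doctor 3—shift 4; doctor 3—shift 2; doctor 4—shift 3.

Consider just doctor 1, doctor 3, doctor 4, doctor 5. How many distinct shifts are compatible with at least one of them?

The union of neighbours of {doctor 1, doctor 3, doctor 4, doctor 5} is {shift 1, shift 2, shift 3, shift 4}, which has 4 elements.
Since |N(S)| = 4 ≥ |S| = 4, Hall's condition holds for this subset.

4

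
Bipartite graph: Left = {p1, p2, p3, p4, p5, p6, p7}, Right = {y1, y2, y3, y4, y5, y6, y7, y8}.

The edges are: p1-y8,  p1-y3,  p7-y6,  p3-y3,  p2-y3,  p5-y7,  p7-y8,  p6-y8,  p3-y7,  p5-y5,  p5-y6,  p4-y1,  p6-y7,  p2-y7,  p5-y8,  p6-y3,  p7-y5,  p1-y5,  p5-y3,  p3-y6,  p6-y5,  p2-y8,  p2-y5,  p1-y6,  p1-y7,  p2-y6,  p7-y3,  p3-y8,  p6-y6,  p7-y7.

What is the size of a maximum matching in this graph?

For example, pair p1-y5, p2-y3, p3-y8, p4-y1, p5-y7, p6-y6.
The set {p1, p2, p3, p5, p6, p7} has only 5 neighbours ({y3, y5, y6, y7, y8}), so by Hall's theorem at most 6 of the 7 left vertices can be matched.

6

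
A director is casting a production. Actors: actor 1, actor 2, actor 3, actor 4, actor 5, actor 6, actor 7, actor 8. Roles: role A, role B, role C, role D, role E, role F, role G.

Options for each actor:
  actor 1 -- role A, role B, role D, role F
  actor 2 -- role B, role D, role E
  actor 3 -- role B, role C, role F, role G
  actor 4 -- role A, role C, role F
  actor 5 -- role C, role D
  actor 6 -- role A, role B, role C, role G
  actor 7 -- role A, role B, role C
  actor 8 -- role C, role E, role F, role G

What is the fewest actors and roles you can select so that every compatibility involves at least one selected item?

The 7 edges actor 1–role D, actor 2–role E, actor 3–role F, actor 4–role A, actor 5–role C, actor 6–role G, actor 7–role B form a matching, so any vertex cover needs at least 7 vertices (one per matched edge).
Conversely {role A, role B, role C, role D, role E, role F, role G} meets every edge and has exactly 7 vertices, so 7 is optimal.

7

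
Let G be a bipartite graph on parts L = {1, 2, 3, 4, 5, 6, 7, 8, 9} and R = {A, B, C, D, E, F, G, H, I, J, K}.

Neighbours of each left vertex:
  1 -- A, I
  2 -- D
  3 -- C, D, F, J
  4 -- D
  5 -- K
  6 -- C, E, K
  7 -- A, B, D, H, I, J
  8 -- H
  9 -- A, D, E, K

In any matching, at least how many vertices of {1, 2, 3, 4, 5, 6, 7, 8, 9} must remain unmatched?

1

A valid assignment of size 8: 1→I, 2→D, 3→J, 5→K, 6→C, 7→A, 8→H, 9→E.
The set {2, 4} has only 1 neighbour ({D}), so by Hall's theorem at most 8 of the 9 left vertices can be matched.
That matches 8 of the 9, leaving 1 unmatched; no matching can do better.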